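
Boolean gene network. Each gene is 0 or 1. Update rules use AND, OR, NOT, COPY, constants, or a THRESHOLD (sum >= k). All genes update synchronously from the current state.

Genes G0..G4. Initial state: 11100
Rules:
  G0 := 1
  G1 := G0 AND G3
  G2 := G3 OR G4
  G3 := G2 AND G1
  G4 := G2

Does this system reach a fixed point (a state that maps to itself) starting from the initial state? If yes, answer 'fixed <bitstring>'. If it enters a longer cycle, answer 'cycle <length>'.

Answer: cycle 2

Derivation:
Step 0: 11100
Step 1: G0=1(const) G1=G0&G3=1&0=0 G2=G3|G4=0|0=0 G3=G2&G1=1&1=1 G4=G2=1 -> 10011
Step 2: G0=1(const) G1=G0&G3=1&1=1 G2=G3|G4=1|1=1 G3=G2&G1=0&0=0 G4=G2=0 -> 11100
Cycle of length 2 starting at step 0 -> no fixed point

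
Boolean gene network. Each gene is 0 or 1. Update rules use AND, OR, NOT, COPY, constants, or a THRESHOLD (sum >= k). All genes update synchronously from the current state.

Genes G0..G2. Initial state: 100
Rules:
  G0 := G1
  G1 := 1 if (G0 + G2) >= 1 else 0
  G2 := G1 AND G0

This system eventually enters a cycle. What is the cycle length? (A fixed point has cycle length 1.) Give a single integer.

Step 0: 100
Step 1: G0=G1=0 G1=(1+0>=1)=1 G2=G1&G0=0&1=0 -> 010
Step 2: G0=G1=1 G1=(0+0>=1)=0 G2=G1&G0=1&0=0 -> 100
State from step 2 equals state from step 0 -> cycle length 2

Answer: 2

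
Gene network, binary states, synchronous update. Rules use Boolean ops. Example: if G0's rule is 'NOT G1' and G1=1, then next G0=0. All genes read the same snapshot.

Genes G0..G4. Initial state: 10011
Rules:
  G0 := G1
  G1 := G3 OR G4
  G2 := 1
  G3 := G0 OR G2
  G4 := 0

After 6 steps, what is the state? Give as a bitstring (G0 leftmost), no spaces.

Step 1: G0=G1=0 G1=G3|G4=1|1=1 G2=1(const) G3=G0|G2=1|0=1 G4=0(const) -> 01110
Step 2: G0=G1=1 G1=G3|G4=1|0=1 G2=1(const) G3=G0|G2=0|1=1 G4=0(const) -> 11110
Step 3: G0=G1=1 G1=G3|G4=1|0=1 G2=1(const) G3=G0|G2=1|1=1 G4=0(const) -> 11110
Step 4: G0=G1=1 G1=G3|G4=1|0=1 G2=1(const) G3=G0|G2=1|1=1 G4=0(const) -> 11110
Step 5: G0=G1=1 G1=G3|G4=1|0=1 G2=1(const) G3=G0|G2=1|1=1 G4=0(const) -> 11110
Step 6: G0=G1=1 G1=G3|G4=1|0=1 G2=1(const) G3=G0|G2=1|1=1 G4=0(const) -> 11110

11110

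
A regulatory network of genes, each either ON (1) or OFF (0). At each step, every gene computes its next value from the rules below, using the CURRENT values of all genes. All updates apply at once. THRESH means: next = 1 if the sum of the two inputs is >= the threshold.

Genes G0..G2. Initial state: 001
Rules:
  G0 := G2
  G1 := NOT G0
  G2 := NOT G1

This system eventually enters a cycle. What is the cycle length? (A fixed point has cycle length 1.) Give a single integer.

Answer: 3

Derivation:
Step 0: 001
Step 1: G0=G2=1 G1=NOT G0=NOT 0=1 G2=NOT G1=NOT 0=1 -> 111
Step 2: G0=G2=1 G1=NOT G0=NOT 1=0 G2=NOT G1=NOT 1=0 -> 100
Step 3: G0=G2=0 G1=NOT G0=NOT 1=0 G2=NOT G1=NOT 0=1 -> 001
State from step 3 equals state from step 0 -> cycle length 3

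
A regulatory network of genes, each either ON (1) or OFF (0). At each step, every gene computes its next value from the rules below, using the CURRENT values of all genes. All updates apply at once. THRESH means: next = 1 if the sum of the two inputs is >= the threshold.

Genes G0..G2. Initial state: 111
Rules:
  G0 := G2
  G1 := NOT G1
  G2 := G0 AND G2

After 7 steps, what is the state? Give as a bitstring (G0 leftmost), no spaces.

Step 1: G0=G2=1 G1=NOT G1=NOT 1=0 G2=G0&G2=1&1=1 -> 101
Step 2: G0=G2=1 G1=NOT G1=NOT 0=1 G2=G0&G2=1&1=1 -> 111
Step 3: G0=G2=1 G1=NOT G1=NOT 1=0 G2=G0&G2=1&1=1 -> 101
Step 4: G0=G2=1 G1=NOT G1=NOT 0=1 G2=G0&G2=1&1=1 -> 111
Step 5: G0=G2=1 G1=NOT G1=NOT 1=0 G2=G0&G2=1&1=1 -> 101
Step 6: G0=G2=1 G1=NOT G1=NOT 0=1 G2=G0&G2=1&1=1 -> 111
Step 7: G0=G2=1 G1=NOT G1=NOT 1=0 G2=G0&G2=1&1=1 -> 101

101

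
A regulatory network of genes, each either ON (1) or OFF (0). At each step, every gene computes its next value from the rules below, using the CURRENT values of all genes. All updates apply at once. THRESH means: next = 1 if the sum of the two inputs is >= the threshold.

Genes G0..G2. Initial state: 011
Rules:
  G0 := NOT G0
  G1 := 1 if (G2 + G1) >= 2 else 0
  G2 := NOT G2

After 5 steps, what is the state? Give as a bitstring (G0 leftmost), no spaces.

Step 1: G0=NOT G0=NOT 0=1 G1=(1+1>=2)=1 G2=NOT G2=NOT 1=0 -> 110
Step 2: G0=NOT G0=NOT 1=0 G1=(0+1>=2)=0 G2=NOT G2=NOT 0=1 -> 001
Step 3: G0=NOT G0=NOT 0=1 G1=(1+0>=2)=0 G2=NOT G2=NOT 1=0 -> 100
Step 4: G0=NOT G0=NOT 1=0 G1=(0+0>=2)=0 G2=NOT G2=NOT 0=1 -> 001
Step 5: G0=NOT G0=NOT 0=1 G1=(1+0>=2)=0 G2=NOT G2=NOT 1=0 -> 100

100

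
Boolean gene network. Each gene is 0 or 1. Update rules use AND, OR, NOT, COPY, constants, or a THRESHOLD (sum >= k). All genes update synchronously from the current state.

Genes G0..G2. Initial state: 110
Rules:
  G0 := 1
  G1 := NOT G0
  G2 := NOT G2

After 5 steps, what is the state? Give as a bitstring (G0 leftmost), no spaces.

Step 1: G0=1(const) G1=NOT G0=NOT 1=0 G2=NOT G2=NOT 0=1 -> 101
Step 2: G0=1(const) G1=NOT G0=NOT 1=0 G2=NOT G2=NOT 1=0 -> 100
Step 3: G0=1(const) G1=NOT G0=NOT 1=0 G2=NOT G2=NOT 0=1 -> 101
Step 4: G0=1(const) G1=NOT G0=NOT 1=0 G2=NOT G2=NOT 1=0 -> 100
Step 5: G0=1(const) G1=NOT G0=NOT 1=0 G2=NOT G2=NOT 0=1 -> 101

101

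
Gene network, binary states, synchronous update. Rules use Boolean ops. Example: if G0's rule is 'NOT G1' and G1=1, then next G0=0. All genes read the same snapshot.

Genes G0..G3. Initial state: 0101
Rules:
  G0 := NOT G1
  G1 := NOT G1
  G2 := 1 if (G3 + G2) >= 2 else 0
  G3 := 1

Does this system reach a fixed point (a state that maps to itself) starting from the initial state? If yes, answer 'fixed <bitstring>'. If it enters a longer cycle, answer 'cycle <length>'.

Step 0: 0101
Step 1: G0=NOT G1=NOT 1=0 G1=NOT G1=NOT 1=0 G2=(1+0>=2)=0 G3=1(const) -> 0001
Step 2: G0=NOT G1=NOT 0=1 G1=NOT G1=NOT 0=1 G2=(1+0>=2)=0 G3=1(const) -> 1101
Step 3: G0=NOT G1=NOT 1=0 G1=NOT G1=NOT 1=0 G2=(1+0>=2)=0 G3=1(const) -> 0001
Cycle of length 2 starting at step 1 -> no fixed point

Answer: cycle 2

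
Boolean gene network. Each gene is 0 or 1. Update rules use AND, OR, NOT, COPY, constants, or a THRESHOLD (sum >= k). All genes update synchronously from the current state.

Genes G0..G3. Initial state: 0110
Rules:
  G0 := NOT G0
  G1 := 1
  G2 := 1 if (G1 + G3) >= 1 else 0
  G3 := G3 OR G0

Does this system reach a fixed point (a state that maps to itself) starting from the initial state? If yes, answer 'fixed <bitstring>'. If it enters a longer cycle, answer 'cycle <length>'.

Step 0: 0110
Step 1: G0=NOT G0=NOT 0=1 G1=1(const) G2=(1+0>=1)=1 G3=G3|G0=0|0=0 -> 1110
Step 2: G0=NOT G0=NOT 1=0 G1=1(const) G2=(1+0>=1)=1 G3=G3|G0=0|1=1 -> 0111
Step 3: G0=NOT G0=NOT 0=1 G1=1(const) G2=(1+1>=1)=1 G3=G3|G0=1|0=1 -> 1111
Step 4: G0=NOT G0=NOT 1=0 G1=1(const) G2=(1+1>=1)=1 G3=G3|G0=1|1=1 -> 0111
Cycle of length 2 starting at step 2 -> no fixed point

Answer: cycle 2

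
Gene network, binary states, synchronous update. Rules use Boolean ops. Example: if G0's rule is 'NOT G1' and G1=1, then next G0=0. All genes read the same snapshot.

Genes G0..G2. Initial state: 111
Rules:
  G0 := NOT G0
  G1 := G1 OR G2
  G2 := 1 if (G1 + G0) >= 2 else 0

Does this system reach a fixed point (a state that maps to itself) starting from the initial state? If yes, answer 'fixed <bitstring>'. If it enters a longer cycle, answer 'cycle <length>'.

Answer: cycle 2

Derivation:
Step 0: 111
Step 1: G0=NOT G0=NOT 1=0 G1=G1|G2=1|1=1 G2=(1+1>=2)=1 -> 011
Step 2: G0=NOT G0=NOT 0=1 G1=G1|G2=1|1=1 G2=(1+0>=2)=0 -> 110
Step 3: G0=NOT G0=NOT 1=0 G1=G1|G2=1|0=1 G2=(1+1>=2)=1 -> 011
Cycle of length 2 starting at step 1 -> no fixed point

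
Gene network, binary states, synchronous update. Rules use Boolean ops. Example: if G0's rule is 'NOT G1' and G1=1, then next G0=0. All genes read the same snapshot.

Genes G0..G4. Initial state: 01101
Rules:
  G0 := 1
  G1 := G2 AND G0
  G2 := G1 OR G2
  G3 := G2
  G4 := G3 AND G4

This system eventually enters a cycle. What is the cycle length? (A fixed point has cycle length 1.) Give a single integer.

Step 0: 01101
Step 1: G0=1(const) G1=G2&G0=1&0=0 G2=G1|G2=1|1=1 G3=G2=1 G4=G3&G4=0&1=0 -> 10110
Step 2: G0=1(const) G1=G2&G0=1&1=1 G2=G1|G2=0|1=1 G3=G2=1 G4=G3&G4=1&0=0 -> 11110
Step 3: G0=1(const) G1=G2&G0=1&1=1 G2=G1|G2=1|1=1 G3=G2=1 G4=G3&G4=1&0=0 -> 11110
State from step 3 equals state from step 2 -> cycle length 1

Answer: 1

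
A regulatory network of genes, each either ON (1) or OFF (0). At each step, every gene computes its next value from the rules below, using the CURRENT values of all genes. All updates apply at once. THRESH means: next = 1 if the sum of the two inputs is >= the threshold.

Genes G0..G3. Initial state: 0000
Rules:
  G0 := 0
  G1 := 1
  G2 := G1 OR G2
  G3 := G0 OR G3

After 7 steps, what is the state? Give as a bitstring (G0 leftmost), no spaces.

Step 1: G0=0(const) G1=1(const) G2=G1|G2=0|0=0 G3=G0|G3=0|0=0 -> 0100
Step 2: G0=0(const) G1=1(const) G2=G1|G2=1|0=1 G3=G0|G3=0|0=0 -> 0110
Step 3: G0=0(const) G1=1(const) G2=G1|G2=1|1=1 G3=G0|G3=0|0=0 -> 0110
Step 4: G0=0(const) G1=1(const) G2=G1|G2=1|1=1 G3=G0|G3=0|0=0 -> 0110
Step 5: G0=0(const) G1=1(const) G2=G1|G2=1|1=1 G3=G0|G3=0|0=0 -> 0110
Step 6: G0=0(const) G1=1(const) G2=G1|G2=1|1=1 G3=G0|G3=0|0=0 -> 0110
Step 7: G0=0(const) G1=1(const) G2=G1|G2=1|1=1 G3=G0|G3=0|0=0 -> 0110

0110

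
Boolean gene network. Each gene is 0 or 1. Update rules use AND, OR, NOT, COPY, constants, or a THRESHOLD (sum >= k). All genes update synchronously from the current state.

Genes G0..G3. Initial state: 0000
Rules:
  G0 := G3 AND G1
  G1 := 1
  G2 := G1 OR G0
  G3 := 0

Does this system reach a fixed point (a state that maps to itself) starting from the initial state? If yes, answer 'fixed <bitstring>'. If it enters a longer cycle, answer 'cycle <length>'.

Step 0: 0000
Step 1: G0=G3&G1=0&0=0 G1=1(const) G2=G1|G0=0|0=0 G3=0(const) -> 0100
Step 2: G0=G3&G1=0&1=0 G1=1(const) G2=G1|G0=1|0=1 G3=0(const) -> 0110
Step 3: G0=G3&G1=0&1=0 G1=1(const) G2=G1|G0=1|0=1 G3=0(const) -> 0110
Fixed point reached at step 2: 0110

Answer: fixed 0110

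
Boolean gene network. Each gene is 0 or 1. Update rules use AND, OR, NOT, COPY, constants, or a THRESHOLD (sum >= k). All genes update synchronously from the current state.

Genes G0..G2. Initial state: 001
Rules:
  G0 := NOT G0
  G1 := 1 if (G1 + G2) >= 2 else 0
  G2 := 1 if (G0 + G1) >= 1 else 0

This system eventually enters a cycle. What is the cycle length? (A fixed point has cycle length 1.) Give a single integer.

Step 0: 001
Step 1: G0=NOT G0=NOT 0=1 G1=(0+1>=2)=0 G2=(0+0>=1)=0 -> 100
Step 2: G0=NOT G0=NOT 1=0 G1=(0+0>=2)=0 G2=(1+0>=1)=1 -> 001
State from step 2 equals state from step 0 -> cycle length 2

Answer: 2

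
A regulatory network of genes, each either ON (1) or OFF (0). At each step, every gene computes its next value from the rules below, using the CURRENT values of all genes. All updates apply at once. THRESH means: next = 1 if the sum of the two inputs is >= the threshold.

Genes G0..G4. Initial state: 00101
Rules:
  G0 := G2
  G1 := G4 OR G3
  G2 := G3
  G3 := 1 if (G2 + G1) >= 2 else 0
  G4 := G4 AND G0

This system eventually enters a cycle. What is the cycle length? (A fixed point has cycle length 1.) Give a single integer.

Answer: 1

Derivation:
Step 0: 00101
Step 1: G0=G2=1 G1=G4|G3=1|0=1 G2=G3=0 G3=(1+0>=2)=0 G4=G4&G0=1&0=0 -> 11000
Step 2: G0=G2=0 G1=G4|G3=0|0=0 G2=G3=0 G3=(0+1>=2)=0 G4=G4&G0=0&1=0 -> 00000
Step 3: G0=G2=0 G1=G4|G3=0|0=0 G2=G3=0 G3=(0+0>=2)=0 G4=G4&G0=0&0=0 -> 00000
State from step 3 equals state from step 2 -> cycle length 1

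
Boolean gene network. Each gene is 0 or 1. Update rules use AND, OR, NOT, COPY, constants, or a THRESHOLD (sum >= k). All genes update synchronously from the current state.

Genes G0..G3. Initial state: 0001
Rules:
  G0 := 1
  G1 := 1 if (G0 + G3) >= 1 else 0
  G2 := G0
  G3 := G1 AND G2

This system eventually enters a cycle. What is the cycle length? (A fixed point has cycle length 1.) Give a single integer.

Answer: 1

Derivation:
Step 0: 0001
Step 1: G0=1(const) G1=(0+1>=1)=1 G2=G0=0 G3=G1&G2=0&0=0 -> 1100
Step 2: G0=1(const) G1=(1+0>=1)=1 G2=G0=1 G3=G1&G2=1&0=0 -> 1110
Step 3: G0=1(const) G1=(1+0>=1)=1 G2=G0=1 G3=G1&G2=1&1=1 -> 1111
Step 4: G0=1(const) G1=(1+1>=1)=1 G2=G0=1 G3=G1&G2=1&1=1 -> 1111
State from step 4 equals state from step 3 -> cycle length 1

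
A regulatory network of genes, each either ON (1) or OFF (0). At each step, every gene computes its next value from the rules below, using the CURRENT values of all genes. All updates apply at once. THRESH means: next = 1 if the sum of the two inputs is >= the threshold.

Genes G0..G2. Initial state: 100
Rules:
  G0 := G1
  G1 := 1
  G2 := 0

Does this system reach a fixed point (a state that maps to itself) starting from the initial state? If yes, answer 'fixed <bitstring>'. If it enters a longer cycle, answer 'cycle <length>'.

Answer: fixed 110

Derivation:
Step 0: 100
Step 1: G0=G1=0 G1=1(const) G2=0(const) -> 010
Step 2: G0=G1=1 G1=1(const) G2=0(const) -> 110
Step 3: G0=G1=1 G1=1(const) G2=0(const) -> 110
Fixed point reached at step 2: 110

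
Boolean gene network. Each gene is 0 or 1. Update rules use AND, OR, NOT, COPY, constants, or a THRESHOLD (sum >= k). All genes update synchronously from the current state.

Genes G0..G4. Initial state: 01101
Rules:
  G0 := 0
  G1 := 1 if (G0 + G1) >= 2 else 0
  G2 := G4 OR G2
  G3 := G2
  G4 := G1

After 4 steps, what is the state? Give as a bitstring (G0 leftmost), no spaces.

Step 1: G0=0(const) G1=(0+1>=2)=0 G2=G4|G2=1|1=1 G3=G2=1 G4=G1=1 -> 00111
Step 2: G0=0(const) G1=(0+0>=2)=0 G2=G4|G2=1|1=1 G3=G2=1 G4=G1=0 -> 00110
Step 3: G0=0(const) G1=(0+0>=2)=0 G2=G4|G2=0|1=1 G3=G2=1 G4=G1=0 -> 00110
Step 4: G0=0(const) G1=(0+0>=2)=0 G2=G4|G2=0|1=1 G3=G2=1 G4=G1=0 -> 00110

00110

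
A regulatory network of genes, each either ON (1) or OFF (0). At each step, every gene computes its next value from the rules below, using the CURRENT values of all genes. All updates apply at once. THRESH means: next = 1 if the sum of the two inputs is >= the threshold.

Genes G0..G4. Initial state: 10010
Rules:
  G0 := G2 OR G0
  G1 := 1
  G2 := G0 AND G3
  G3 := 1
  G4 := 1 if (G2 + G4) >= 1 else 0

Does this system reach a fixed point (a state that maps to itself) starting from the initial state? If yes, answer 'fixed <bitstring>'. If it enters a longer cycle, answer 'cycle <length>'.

Step 0: 10010
Step 1: G0=G2|G0=0|1=1 G1=1(const) G2=G0&G3=1&1=1 G3=1(const) G4=(0+0>=1)=0 -> 11110
Step 2: G0=G2|G0=1|1=1 G1=1(const) G2=G0&G3=1&1=1 G3=1(const) G4=(1+0>=1)=1 -> 11111
Step 3: G0=G2|G0=1|1=1 G1=1(const) G2=G0&G3=1&1=1 G3=1(const) G4=(1+1>=1)=1 -> 11111
Fixed point reached at step 2: 11111

Answer: fixed 11111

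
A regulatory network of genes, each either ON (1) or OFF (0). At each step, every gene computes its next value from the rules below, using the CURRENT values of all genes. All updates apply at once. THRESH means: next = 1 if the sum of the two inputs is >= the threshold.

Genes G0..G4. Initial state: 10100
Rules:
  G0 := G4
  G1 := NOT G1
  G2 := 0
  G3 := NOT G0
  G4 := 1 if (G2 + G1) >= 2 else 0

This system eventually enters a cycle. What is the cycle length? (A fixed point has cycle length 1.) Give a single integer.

Answer: 2

Derivation:
Step 0: 10100
Step 1: G0=G4=0 G1=NOT G1=NOT 0=1 G2=0(const) G3=NOT G0=NOT 1=0 G4=(1+0>=2)=0 -> 01000
Step 2: G0=G4=0 G1=NOT G1=NOT 1=0 G2=0(const) G3=NOT G0=NOT 0=1 G4=(0+1>=2)=0 -> 00010
Step 3: G0=G4=0 G1=NOT G1=NOT 0=1 G2=0(const) G3=NOT G0=NOT 0=1 G4=(0+0>=2)=0 -> 01010
Step 4: G0=G4=0 G1=NOT G1=NOT 1=0 G2=0(const) G3=NOT G0=NOT 0=1 G4=(0+1>=2)=0 -> 00010
State from step 4 equals state from step 2 -> cycle length 2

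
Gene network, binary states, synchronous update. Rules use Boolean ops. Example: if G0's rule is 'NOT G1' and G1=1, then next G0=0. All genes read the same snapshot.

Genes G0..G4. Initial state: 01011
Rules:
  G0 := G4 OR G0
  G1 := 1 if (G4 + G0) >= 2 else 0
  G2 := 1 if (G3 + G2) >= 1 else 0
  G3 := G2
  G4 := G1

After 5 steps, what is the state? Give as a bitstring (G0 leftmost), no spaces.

Step 1: G0=G4|G0=1|0=1 G1=(1+0>=2)=0 G2=(1+0>=1)=1 G3=G2=0 G4=G1=1 -> 10101
Step 2: G0=G4|G0=1|1=1 G1=(1+1>=2)=1 G2=(0+1>=1)=1 G3=G2=1 G4=G1=0 -> 11110
Step 3: G0=G4|G0=0|1=1 G1=(0+1>=2)=0 G2=(1+1>=1)=1 G3=G2=1 G4=G1=1 -> 10111
Step 4: G0=G4|G0=1|1=1 G1=(1+1>=2)=1 G2=(1+1>=1)=1 G3=G2=1 G4=G1=0 -> 11110
Step 5: G0=G4|G0=0|1=1 G1=(0+1>=2)=0 G2=(1+1>=1)=1 G3=G2=1 G4=G1=1 -> 10111

10111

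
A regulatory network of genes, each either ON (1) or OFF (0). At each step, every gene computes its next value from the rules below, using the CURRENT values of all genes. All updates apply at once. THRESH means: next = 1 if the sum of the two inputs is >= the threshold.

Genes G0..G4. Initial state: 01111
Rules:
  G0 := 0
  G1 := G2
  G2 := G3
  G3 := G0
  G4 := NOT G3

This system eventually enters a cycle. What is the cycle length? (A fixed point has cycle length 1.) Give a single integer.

Step 0: 01111
Step 1: G0=0(const) G1=G2=1 G2=G3=1 G3=G0=0 G4=NOT G3=NOT 1=0 -> 01100
Step 2: G0=0(const) G1=G2=1 G2=G3=0 G3=G0=0 G4=NOT G3=NOT 0=1 -> 01001
Step 3: G0=0(const) G1=G2=0 G2=G3=0 G3=G0=0 G4=NOT G3=NOT 0=1 -> 00001
Step 4: G0=0(const) G1=G2=0 G2=G3=0 G3=G0=0 G4=NOT G3=NOT 0=1 -> 00001
State from step 4 equals state from step 3 -> cycle length 1

Answer: 1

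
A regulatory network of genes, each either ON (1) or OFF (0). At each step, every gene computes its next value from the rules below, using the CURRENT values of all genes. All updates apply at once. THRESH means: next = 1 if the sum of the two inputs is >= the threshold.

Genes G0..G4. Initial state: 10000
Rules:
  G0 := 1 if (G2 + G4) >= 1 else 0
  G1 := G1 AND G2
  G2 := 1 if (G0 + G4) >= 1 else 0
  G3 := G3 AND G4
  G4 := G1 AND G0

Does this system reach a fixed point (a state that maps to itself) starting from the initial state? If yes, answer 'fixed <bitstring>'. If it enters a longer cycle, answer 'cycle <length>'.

Answer: cycle 2

Derivation:
Step 0: 10000
Step 1: G0=(0+0>=1)=0 G1=G1&G2=0&0=0 G2=(1+0>=1)=1 G3=G3&G4=0&0=0 G4=G1&G0=0&1=0 -> 00100
Step 2: G0=(1+0>=1)=1 G1=G1&G2=0&1=0 G2=(0+0>=1)=0 G3=G3&G4=0&0=0 G4=G1&G0=0&0=0 -> 10000
Cycle of length 2 starting at step 0 -> no fixed point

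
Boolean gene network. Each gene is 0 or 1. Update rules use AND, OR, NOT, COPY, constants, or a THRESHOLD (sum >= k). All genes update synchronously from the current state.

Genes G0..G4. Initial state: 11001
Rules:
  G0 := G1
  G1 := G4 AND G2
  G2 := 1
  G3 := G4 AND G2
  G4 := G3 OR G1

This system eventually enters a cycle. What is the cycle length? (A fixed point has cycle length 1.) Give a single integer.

Step 0: 11001
Step 1: G0=G1=1 G1=G4&G2=1&0=0 G2=1(const) G3=G4&G2=1&0=0 G4=G3|G1=0|1=1 -> 10101
Step 2: G0=G1=0 G1=G4&G2=1&1=1 G2=1(const) G3=G4&G2=1&1=1 G4=G3|G1=0|0=0 -> 01110
Step 3: G0=G1=1 G1=G4&G2=0&1=0 G2=1(const) G3=G4&G2=0&1=0 G4=G3|G1=1|1=1 -> 10101
State from step 3 equals state from step 1 -> cycle length 2

Answer: 2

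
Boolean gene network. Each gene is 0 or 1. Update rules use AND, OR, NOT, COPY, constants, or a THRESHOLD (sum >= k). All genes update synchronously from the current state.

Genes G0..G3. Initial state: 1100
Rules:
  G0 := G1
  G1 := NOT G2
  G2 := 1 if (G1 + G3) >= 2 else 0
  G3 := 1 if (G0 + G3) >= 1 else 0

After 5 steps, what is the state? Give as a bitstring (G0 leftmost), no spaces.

Step 1: G0=G1=1 G1=NOT G2=NOT 0=1 G2=(1+0>=2)=0 G3=(1+0>=1)=1 -> 1101
Step 2: G0=G1=1 G1=NOT G2=NOT 0=1 G2=(1+1>=2)=1 G3=(1+1>=1)=1 -> 1111
Step 3: G0=G1=1 G1=NOT G2=NOT 1=0 G2=(1+1>=2)=1 G3=(1+1>=1)=1 -> 1011
Step 4: G0=G1=0 G1=NOT G2=NOT 1=0 G2=(0+1>=2)=0 G3=(1+1>=1)=1 -> 0001
Step 5: G0=G1=0 G1=NOT G2=NOT 0=1 G2=(0+1>=2)=0 G3=(0+1>=1)=1 -> 0101

0101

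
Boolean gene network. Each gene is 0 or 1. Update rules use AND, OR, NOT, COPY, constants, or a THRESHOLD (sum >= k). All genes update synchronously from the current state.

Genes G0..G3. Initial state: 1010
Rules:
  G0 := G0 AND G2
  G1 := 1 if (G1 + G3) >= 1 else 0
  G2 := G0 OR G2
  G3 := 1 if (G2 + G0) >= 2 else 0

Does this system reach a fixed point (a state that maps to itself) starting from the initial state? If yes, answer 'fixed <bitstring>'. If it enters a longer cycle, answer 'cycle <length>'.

Step 0: 1010
Step 1: G0=G0&G2=1&1=1 G1=(0+0>=1)=0 G2=G0|G2=1|1=1 G3=(1+1>=2)=1 -> 1011
Step 2: G0=G0&G2=1&1=1 G1=(0+1>=1)=1 G2=G0|G2=1|1=1 G3=(1+1>=2)=1 -> 1111
Step 3: G0=G0&G2=1&1=1 G1=(1+1>=1)=1 G2=G0|G2=1|1=1 G3=(1+1>=2)=1 -> 1111
Fixed point reached at step 2: 1111

Answer: fixed 1111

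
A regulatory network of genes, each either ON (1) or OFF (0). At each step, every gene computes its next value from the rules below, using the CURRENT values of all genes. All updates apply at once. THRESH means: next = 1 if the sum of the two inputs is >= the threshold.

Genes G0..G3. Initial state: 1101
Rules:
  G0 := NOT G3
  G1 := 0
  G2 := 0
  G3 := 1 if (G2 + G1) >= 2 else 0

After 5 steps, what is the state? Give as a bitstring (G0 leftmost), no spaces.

Step 1: G0=NOT G3=NOT 1=0 G1=0(const) G2=0(const) G3=(0+1>=2)=0 -> 0000
Step 2: G0=NOT G3=NOT 0=1 G1=0(const) G2=0(const) G3=(0+0>=2)=0 -> 1000
Step 3: G0=NOT G3=NOT 0=1 G1=0(const) G2=0(const) G3=(0+0>=2)=0 -> 1000
Step 4: G0=NOT G3=NOT 0=1 G1=0(const) G2=0(const) G3=(0+0>=2)=0 -> 1000
Step 5: G0=NOT G3=NOT 0=1 G1=0(const) G2=0(const) G3=(0+0>=2)=0 -> 1000

1000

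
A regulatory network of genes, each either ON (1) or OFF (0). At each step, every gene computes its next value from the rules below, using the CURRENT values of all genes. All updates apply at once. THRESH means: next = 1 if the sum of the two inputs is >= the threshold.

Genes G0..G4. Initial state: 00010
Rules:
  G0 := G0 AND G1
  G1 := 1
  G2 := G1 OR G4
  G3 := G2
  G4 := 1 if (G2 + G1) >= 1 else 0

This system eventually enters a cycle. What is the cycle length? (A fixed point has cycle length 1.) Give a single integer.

Answer: 1

Derivation:
Step 0: 00010
Step 1: G0=G0&G1=0&0=0 G1=1(const) G2=G1|G4=0|0=0 G3=G2=0 G4=(0+0>=1)=0 -> 01000
Step 2: G0=G0&G1=0&1=0 G1=1(const) G2=G1|G4=1|0=1 G3=G2=0 G4=(0+1>=1)=1 -> 01101
Step 3: G0=G0&G1=0&1=0 G1=1(const) G2=G1|G4=1|1=1 G3=G2=1 G4=(1+1>=1)=1 -> 01111
Step 4: G0=G0&G1=0&1=0 G1=1(const) G2=G1|G4=1|1=1 G3=G2=1 G4=(1+1>=1)=1 -> 01111
State from step 4 equals state from step 3 -> cycle length 1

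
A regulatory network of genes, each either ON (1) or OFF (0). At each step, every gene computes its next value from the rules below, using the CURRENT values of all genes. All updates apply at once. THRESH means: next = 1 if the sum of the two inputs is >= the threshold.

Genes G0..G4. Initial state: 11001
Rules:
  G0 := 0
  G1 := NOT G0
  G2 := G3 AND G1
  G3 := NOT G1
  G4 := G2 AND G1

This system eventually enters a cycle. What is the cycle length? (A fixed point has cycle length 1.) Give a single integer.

Step 0: 11001
Step 1: G0=0(const) G1=NOT G0=NOT 1=0 G2=G3&G1=0&1=0 G3=NOT G1=NOT 1=0 G4=G2&G1=0&1=0 -> 00000
Step 2: G0=0(const) G1=NOT G0=NOT 0=1 G2=G3&G1=0&0=0 G3=NOT G1=NOT 0=1 G4=G2&G1=0&0=0 -> 01010
Step 3: G0=0(const) G1=NOT G0=NOT 0=1 G2=G3&G1=1&1=1 G3=NOT G1=NOT 1=0 G4=G2&G1=0&1=0 -> 01100
Step 4: G0=0(const) G1=NOT G0=NOT 0=1 G2=G3&G1=0&1=0 G3=NOT G1=NOT 1=0 G4=G2&G1=1&1=1 -> 01001
Step 5: G0=0(const) G1=NOT G0=NOT 0=1 G2=G3&G1=0&1=0 G3=NOT G1=NOT 1=0 G4=G2&G1=0&1=0 -> 01000
Step 6: G0=0(const) G1=NOT G0=NOT 0=1 G2=G3&G1=0&1=0 G3=NOT G1=NOT 1=0 G4=G2&G1=0&1=0 -> 01000
State from step 6 equals state from step 5 -> cycle length 1

Answer: 1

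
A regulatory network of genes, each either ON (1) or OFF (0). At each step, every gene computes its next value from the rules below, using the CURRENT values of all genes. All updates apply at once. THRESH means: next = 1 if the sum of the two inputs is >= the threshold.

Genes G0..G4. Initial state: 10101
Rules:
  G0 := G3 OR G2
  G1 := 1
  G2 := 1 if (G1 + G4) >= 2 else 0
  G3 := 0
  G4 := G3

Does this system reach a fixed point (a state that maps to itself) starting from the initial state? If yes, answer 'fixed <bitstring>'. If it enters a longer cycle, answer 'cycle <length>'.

Answer: fixed 01000

Derivation:
Step 0: 10101
Step 1: G0=G3|G2=0|1=1 G1=1(const) G2=(0+1>=2)=0 G3=0(const) G4=G3=0 -> 11000
Step 2: G0=G3|G2=0|0=0 G1=1(const) G2=(1+0>=2)=0 G3=0(const) G4=G3=0 -> 01000
Step 3: G0=G3|G2=0|0=0 G1=1(const) G2=(1+0>=2)=0 G3=0(const) G4=G3=0 -> 01000
Fixed point reached at step 2: 01000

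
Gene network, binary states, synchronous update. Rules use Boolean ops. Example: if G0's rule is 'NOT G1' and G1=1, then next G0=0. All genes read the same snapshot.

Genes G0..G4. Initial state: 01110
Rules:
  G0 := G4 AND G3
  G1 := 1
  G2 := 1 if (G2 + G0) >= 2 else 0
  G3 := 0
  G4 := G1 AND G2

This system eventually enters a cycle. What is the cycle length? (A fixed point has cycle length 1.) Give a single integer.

Answer: 1

Derivation:
Step 0: 01110
Step 1: G0=G4&G3=0&1=0 G1=1(const) G2=(1+0>=2)=0 G3=0(const) G4=G1&G2=1&1=1 -> 01001
Step 2: G0=G4&G3=1&0=0 G1=1(const) G2=(0+0>=2)=0 G3=0(const) G4=G1&G2=1&0=0 -> 01000
Step 3: G0=G4&G3=0&0=0 G1=1(const) G2=(0+0>=2)=0 G3=0(const) G4=G1&G2=1&0=0 -> 01000
State from step 3 equals state from step 2 -> cycle length 1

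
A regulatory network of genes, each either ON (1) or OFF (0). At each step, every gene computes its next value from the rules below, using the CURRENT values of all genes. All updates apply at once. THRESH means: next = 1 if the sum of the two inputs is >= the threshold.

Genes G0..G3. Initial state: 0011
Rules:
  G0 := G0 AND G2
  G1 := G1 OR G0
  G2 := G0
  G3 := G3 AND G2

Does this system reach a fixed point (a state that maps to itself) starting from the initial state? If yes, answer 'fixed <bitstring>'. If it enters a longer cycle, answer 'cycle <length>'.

Answer: fixed 0000

Derivation:
Step 0: 0011
Step 1: G0=G0&G2=0&1=0 G1=G1|G0=0|0=0 G2=G0=0 G3=G3&G2=1&1=1 -> 0001
Step 2: G0=G0&G2=0&0=0 G1=G1|G0=0|0=0 G2=G0=0 G3=G3&G2=1&0=0 -> 0000
Step 3: G0=G0&G2=0&0=0 G1=G1|G0=0|0=0 G2=G0=0 G3=G3&G2=0&0=0 -> 0000
Fixed point reached at step 2: 0000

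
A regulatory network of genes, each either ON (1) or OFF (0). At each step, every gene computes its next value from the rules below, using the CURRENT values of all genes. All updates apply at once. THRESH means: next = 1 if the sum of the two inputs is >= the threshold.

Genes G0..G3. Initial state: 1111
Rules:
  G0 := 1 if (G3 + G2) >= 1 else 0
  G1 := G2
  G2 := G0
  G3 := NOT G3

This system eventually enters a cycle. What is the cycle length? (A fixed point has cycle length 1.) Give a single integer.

Answer: 2

Derivation:
Step 0: 1111
Step 1: G0=(1+1>=1)=1 G1=G2=1 G2=G0=1 G3=NOT G3=NOT 1=0 -> 1110
Step 2: G0=(0+1>=1)=1 G1=G2=1 G2=G0=1 G3=NOT G3=NOT 0=1 -> 1111
State from step 2 equals state from step 0 -> cycle length 2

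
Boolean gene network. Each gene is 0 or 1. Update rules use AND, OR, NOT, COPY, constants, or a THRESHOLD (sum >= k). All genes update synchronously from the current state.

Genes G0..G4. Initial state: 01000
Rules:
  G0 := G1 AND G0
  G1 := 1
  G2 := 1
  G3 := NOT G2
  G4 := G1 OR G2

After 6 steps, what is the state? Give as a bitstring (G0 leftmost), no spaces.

Step 1: G0=G1&G0=1&0=0 G1=1(const) G2=1(const) G3=NOT G2=NOT 0=1 G4=G1|G2=1|0=1 -> 01111
Step 2: G0=G1&G0=1&0=0 G1=1(const) G2=1(const) G3=NOT G2=NOT 1=0 G4=G1|G2=1|1=1 -> 01101
Step 3: G0=G1&G0=1&0=0 G1=1(const) G2=1(const) G3=NOT G2=NOT 1=0 G4=G1|G2=1|1=1 -> 01101
Step 4: G0=G1&G0=1&0=0 G1=1(const) G2=1(const) G3=NOT G2=NOT 1=0 G4=G1|G2=1|1=1 -> 01101
Step 5: G0=G1&G0=1&0=0 G1=1(const) G2=1(const) G3=NOT G2=NOT 1=0 G4=G1|G2=1|1=1 -> 01101
Step 6: G0=G1&G0=1&0=0 G1=1(const) G2=1(const) G3=NOT G2=NOT 1=0 G4=G1|G2=1|1=1 -> 01101

01101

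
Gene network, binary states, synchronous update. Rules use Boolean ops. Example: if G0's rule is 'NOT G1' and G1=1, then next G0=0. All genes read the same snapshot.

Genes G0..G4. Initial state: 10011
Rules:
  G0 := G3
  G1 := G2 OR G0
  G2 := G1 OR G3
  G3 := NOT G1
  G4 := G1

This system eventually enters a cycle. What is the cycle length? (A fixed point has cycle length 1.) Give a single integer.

Answer: 1

Derivation:
Step 0: 10011
Step 1: G0=G3=1 G1=G2|G0=0|1=1 G2=G1|G3=0|1=1 G3=NOT G1=NOT 0=1 G4=G1=0 -> 11110
Step 2: G0=G3=1 G1=G2|G0=1|1=1 G2=G1|G3=1|1=1 G3=NOT G1=NOT 1=0 G4=G1=1 -> 11101
Step 3: G0=G3=0 G1=G2|G0=1|1=1 G2=G1|G3=1|0=1 G3=NOT G1=NOT 1=0 G4=G1=1 -> 01101
Step 4: G0=G3=0 G1=G2|G0=1|0=1 G2=G1|G3=1|0=1 G3=NOT G1=NOT 1=0 G4=G1=1 -> 01101
State from step 4 equals state from step 3 -> cycle length 1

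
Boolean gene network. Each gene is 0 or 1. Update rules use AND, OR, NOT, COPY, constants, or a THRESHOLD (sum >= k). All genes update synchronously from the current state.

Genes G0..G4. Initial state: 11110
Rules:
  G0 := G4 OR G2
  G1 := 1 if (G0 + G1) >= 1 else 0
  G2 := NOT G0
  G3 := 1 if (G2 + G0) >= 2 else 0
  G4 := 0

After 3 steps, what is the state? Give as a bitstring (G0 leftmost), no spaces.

Step 1: G0=G4|G2=0|1=1 G1=(1+1>=1)=1 G2=NOT G0=NOT 1=0 G3=(1+1>=2)=1 G4=0(const) -> 11010
Step 2: G0=G4|G2=0|0=0 G1=(1+1>=1)=1 G2=NOT G0=NOT 1=0 G3=(0+1>=2)=0 G4=0(const) -> 01000
Step 3: G0=G4|G2=0|0=0 G1=(0+1>=1)=1 G2=NOT G0=NOT 0=1 G3=(0+0>=2)=0 G4=0(const) -> 01100

01100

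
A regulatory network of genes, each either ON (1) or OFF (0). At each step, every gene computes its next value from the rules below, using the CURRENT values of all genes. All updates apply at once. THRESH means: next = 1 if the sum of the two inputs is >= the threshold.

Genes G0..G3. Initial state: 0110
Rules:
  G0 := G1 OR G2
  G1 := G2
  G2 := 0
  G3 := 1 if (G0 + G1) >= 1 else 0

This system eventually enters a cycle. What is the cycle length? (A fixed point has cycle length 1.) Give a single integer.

Answer: 1

Derivation:
Step 0: 0110
Step 1: G0=G1|G2=1|1=1 G1=G2=1 G2=0(const) G3=(0+1>=1)=1 -> 1101
Step 2: G0=G1|G2=1|0=1 G1=G2=0 G2=0(const) G3=(1+1>=1)=1 -> 1001
Step 3: G0=G1|G2=0|0=0 G1=G2=0 G2=0(const) G3=(1+0>=1)=1 -> 0001
Step 4: G0=G1|G2=0|0=0 G1=G2=0 G2=0(const) G3=(0+0>=1)=0 -> 0000
Step 5: G0=G1|G2=0|0=0 G1=G2=0 G2=0(const) G3=(0+0>=1)=0 -> 0000
State from step 5 equals state from step 4 -> cycle length 1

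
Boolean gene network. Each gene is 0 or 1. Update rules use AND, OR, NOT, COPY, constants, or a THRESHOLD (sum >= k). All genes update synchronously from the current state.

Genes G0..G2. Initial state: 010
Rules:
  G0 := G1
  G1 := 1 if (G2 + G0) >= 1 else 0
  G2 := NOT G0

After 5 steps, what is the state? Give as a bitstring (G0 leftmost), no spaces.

Step 1: G0=G1=1 G1=(0+0>=1)=0 G2=NOT G0=NOT 0=1 -> 101
Step 2: G0=G1=0 G1=(1+1>=1)=1 G2=NOT G0=NOT 1=0 -> 010
Step 3: G0=G1=1 G1=(0+0>=1)=0 G2=NOT G0=NOT 0=1 -> 101
Step 4: G0=G1=0 G1=(1+1>=1)=1 G2=NOT G0=NOT 1=0 -> 010
Step 5: G0=G1=1 G1=(0+0>=1)=0 G2=NOT G0=NOT 0=1 -> 101

101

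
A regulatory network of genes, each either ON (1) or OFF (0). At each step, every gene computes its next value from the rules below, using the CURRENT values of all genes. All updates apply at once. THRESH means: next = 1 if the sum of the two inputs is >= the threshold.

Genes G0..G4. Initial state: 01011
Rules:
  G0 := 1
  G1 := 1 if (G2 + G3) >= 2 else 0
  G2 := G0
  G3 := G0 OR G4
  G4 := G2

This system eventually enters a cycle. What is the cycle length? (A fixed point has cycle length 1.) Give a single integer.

Step 0: 01011
Step 1: G0=1(const) G1=(0+1>=2)=0 G2=G0=0 G3=G0|G4=0|1=1 G4=G2=0 -> 10010
Step 2: G0=1(const) G1=(0+1>=2)=0 G2=G0=1 G3=G0|G4=1|0=1 G4=G2=0 -> 10110
Step 3: G0=1(const) G1=(1+1>=2)=1 G2=G0=1 G3=G0|G4=1|0=1 G4=G2=1 -> 11111
Step 4: G0=1(const) G1=(1+1>=2)=1 G2=G0=1 G3=G0|G4=1|1=1 G4=G2=1 -> 11111
State from step 4 equals state from step 3 -> cycle length 1

Answer: 1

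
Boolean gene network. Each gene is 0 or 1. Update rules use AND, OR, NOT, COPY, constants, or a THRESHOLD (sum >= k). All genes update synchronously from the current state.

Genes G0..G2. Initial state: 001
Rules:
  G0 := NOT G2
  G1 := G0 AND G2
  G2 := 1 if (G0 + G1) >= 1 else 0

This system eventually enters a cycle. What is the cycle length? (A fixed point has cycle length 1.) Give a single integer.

Step 0: 001
Step 1: G0=NOT G2=NOT 1=0 G1=G0&G2=0&1=0 G2=(0+0>=1)=0 -> 000
Step 2: G0=NOT G2=NOT 0=1 G1=G0&G2=0&0=0 G2=(0+0>=1)=0 -> 100
Step 3: G0=NOT G2=NOT 0=1 G1=G0&G2=1&0=0 G2=(1+0>=1)=1 -> 101
Step 4: G0=NOT G2=NOT 1=0 G1=G0&G2=1&1=1 G2=(1+0>=1)=1 -> 011
Step 5: G0=NOT G2=NOT 1=0 G1=G0&G2=0&1=0 G2=(0+1>=1)=1 -> 001
State from step 5 equals state from step 0 -> cycle length 5

Answer: 5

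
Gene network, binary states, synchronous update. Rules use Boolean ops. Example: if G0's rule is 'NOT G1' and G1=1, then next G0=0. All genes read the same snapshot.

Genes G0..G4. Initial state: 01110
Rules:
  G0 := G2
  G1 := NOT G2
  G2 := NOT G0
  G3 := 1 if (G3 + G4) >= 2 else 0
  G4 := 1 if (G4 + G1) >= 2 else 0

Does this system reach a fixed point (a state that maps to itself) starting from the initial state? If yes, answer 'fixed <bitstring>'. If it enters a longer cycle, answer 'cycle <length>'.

Answer: cycle 4

Derivation:
Step 0: 01110
Step 1: G0=G2=1 G1=NOT G2=NOT 1=0 G2=NOT G0=NOT 0=1 G3=(1+0>=2)=0 G4=(0+1>=2)=0 -> 10100
Step 2: G0=G2=1 G1=NOT G2=NOT 1=0 G2=NOT G0=NOT 1=0 G3=(0+0>=2)=0 G4=(0+0>=2)=0 -> 10000
Step 3: G0=G2=0 G1=NOT G2=NOT 0=1 G2=NOT G0=NOT 1=0 G3=(0+0>=2)=0 G4=(0+0>=2)=0 -> 01000
Step 4: G0=G2=0 G1=NOT G2=NOT 0=1 G2=NOT G0=NOT 0=1 G3=(0+0>=2)=0 G4=(0+1>=2)=0 -> 01100
Step 5: G0=G2=1 G1=NOT G2=NOT 1=0 G2=NOT G0=NOT 0=1 G3=(0+0>=2)=0 G4=(0+1>=2)=0 -> 10100
Cycle of length 4 starting at step 1 -> no fixed point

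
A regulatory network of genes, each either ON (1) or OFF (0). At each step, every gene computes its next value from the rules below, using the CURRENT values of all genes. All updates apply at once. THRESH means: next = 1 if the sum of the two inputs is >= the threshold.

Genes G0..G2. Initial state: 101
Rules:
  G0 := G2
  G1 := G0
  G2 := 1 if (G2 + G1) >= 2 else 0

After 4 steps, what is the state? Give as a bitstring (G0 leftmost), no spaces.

Step 1: G0=G2=1 G1=G0=1 G2=(1+0>=2)=0 -> 110
Step 2: G0=G2=0 G1=G0=1 G2=(0+1>=2)=0 -> 010
Step 3: G0=G2=0 G1=G0=0 G2=(0+1>=2)=0 -> 000
Step 4: G0=G2=0 G1=G0=0 G2=(0+0>=2)=0 -> 000

000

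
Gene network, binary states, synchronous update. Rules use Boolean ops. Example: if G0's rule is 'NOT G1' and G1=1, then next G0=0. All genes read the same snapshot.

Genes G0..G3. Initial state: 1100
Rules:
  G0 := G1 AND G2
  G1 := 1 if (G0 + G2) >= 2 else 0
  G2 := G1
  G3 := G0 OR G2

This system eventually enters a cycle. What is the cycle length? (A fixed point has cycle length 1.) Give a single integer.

Answer: 1

Derivation:
Step 0: 1100
Step 1: G0=G1&G2=1&0=0 G1=(1+0>=2)=0 G2=G1=1 G3=G0|G2=1|0=1 -> 0011
Step 2: G0=G1&G2=0&1=0 G1=(0+1>=2)=0 G2=G1=0 G3=G0|G2=0|1=1 -> 0001
Step 3: G0=G1&G2=0&0=0 G1=(0+0>=2)=0 G2=G1=0 G3=G0|G2=0|0=0 -> 0000
Step 4: G0=G1&G2=0&0=0 G1=(0+0>=2)=0 G2=G1=0 G3=G0|G2=0|0=0 -> 0000
State from step 4 equals state from step 3 -> cycle length 1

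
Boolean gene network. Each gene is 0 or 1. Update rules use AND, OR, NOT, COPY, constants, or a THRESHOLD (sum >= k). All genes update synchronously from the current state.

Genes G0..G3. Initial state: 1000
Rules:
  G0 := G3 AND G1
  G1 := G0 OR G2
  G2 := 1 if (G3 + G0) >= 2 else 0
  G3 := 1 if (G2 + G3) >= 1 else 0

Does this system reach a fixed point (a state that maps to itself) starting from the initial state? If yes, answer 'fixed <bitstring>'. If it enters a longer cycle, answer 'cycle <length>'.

Step 0: 1000
Step 1: G0=G3&G1=0&0=0 G1=G0|G2=1|0=1 G2=(0+1>=2)=0 G3=(0+0>=1)=0 -> 0100
Step 2: G0=G3&G1=0&1=0 G1=G0|G2=0|0=0 G2=(0+0>=2)=0 G3=(0+0>=1)=0 -> 0000
Step 3: G0=G3&G1=0&0=0 G1=G0|G2=0|0=0 G2=(0+0>=2)=0 G3=(0+0>=1)=0 -> 0000
Fixed point reached at step 2: 0000

Answer: fixed 0000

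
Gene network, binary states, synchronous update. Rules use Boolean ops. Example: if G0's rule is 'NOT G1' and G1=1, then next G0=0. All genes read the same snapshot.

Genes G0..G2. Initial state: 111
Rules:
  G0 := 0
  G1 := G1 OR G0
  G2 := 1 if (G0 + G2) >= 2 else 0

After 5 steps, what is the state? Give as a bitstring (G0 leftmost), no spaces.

Step 1: G0=0(const) G1=G1|G0=1|1=1 G2=(1+1>=2)=1 -> 011
Step 2: G0=0(const) G1=G1|G0=1|0=1 G2=(0+1>=2)=0 -> 010
Step 3: G0=0(const) G1=G1|G0=1|0=1 G2=(0+0>=2)=0 -> 010
Step 4: G0=0(const) G1=G1|G0=1|0=1 G2=(0+0>=2)=0 -> 010
Step 5: G0=0(const) G1=G1|G0=1|0=1 G2=(0+0>=2)=0 -> 010

010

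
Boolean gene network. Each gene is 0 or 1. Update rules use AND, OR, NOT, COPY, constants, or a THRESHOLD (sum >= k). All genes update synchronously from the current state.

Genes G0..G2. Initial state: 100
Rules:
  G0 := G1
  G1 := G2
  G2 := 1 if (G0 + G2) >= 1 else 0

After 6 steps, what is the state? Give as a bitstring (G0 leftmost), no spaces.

Step 1: G0=G1=0 G1=G2=0 G2=(1+0>=1)=1 -> 001
Step 2: G0=G1=0 G1=G2=1 G2=(0+1>=1)=1 -> 011
Step 3: G0=G1=1 G1=G2=1 G2=(0+1>=1)=1 -> 111
Step 4: G0=G1=1 G1=G2=1 G2=(1+1>=1)=1 -> 111
Step 5: G0=G1=1 G1=G2=1 G2=(1+1>=1)=1 -> 111
Step 6: G0=G1=1 G1=G2=1 G2=(1+1>=1)=1 -> 111

111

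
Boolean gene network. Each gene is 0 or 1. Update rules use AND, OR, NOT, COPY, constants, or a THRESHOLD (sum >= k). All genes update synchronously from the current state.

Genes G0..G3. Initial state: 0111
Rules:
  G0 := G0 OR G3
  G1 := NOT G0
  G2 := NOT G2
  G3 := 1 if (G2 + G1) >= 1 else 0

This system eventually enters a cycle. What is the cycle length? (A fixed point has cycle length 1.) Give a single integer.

Step 0: 0111
Step 1: G0=G0|G3=0|1=1 G1=NOT G0=NOT 0=1 G2=NOT G2=NOT 1=0 G3=(1+1>=1)=1 -> 1101
Step 2: G0=G0|G3=1|1=1 G1=NOT G0=NOT 1=0 G2=NOT G2=NOT 0=1 G3=(0+1>=1)=1 -> 1011
Step 3: G0=G0|G3=1|1=1 G1=NOT G0=NOT 1=0 G2=NOT G2=NOT 1=0 G3=(1+0>=1)=1 -> 1001
Step 4: G0=G0|G3=1|1=1 G1=NOT G0=NOT 1=0 G2=NOT G2=NOT 0=1 G3=(0+0>=1)=0 -> 1010
Step 5: G0=G0|G3=1|0=1 G1=NOT G0=NOT 1=0 G2=NOT G2=NOT 1=0 G3=(1+0>=1)=1 -> 1001
State from step 5 equals state from step 3 -> cycle length 2

Answer: 2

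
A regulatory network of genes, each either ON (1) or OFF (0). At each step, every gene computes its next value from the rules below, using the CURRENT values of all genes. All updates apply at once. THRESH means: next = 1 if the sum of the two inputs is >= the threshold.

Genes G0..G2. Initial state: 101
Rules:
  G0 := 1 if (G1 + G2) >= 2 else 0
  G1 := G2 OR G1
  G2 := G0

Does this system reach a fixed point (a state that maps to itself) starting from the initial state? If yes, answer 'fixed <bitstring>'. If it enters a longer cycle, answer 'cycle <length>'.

Step 0: 101
Step 1: G0=(0+1>=2)=0 G1=G2|G1=1|0=1 G2=G0=1 -> 011
Step 2: G0=(1+1>=2)=1 G1=G2|G1=1|1=1 G2=G0=0 -> 110
Step 3: G0=(1+0>=2)=0 G1=G2|G1=0|1=1 G2=G0=1 -> 011
Cycle of length 2 starting at step 1 -> no fixed point

Answer: cycle 2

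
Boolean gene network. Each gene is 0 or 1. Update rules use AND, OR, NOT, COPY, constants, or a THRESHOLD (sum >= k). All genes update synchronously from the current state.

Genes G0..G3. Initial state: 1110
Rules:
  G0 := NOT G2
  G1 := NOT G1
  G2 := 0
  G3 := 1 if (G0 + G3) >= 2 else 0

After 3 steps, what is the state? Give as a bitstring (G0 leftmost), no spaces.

Step 1: G0=NOT G2=NOT 1=0 G1=NOT G1=NOT 1=0 G2=0(const) G3=(1+0>=2)=0 -> 0000
Step 2: G0=NOT G2=NOT 0=1 G1=NOT G1=NOT 0=1 G2=0(const) G3=(0+0>=2)=0 -> 1100
Step 3: G0=NOT G2=NOT 0=1 G1=NOT G1=NOT 1=0 G2=0(const) G3=(1+0>=2)=0 -> 1000

1000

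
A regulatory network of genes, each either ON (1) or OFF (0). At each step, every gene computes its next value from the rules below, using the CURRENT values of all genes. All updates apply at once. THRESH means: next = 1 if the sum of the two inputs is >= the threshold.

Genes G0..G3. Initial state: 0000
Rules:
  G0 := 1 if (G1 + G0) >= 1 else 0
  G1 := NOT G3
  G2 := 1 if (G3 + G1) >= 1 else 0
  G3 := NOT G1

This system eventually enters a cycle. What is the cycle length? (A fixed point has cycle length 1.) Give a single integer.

Step 0: 0000
Step 1: G0=(0+0>=1)=0 G1=NOT G3=NOT 0=1 G2=(0+0>=1)=0 G3=NOT G1=NOT 0=1 -> 0101
Step 2: G0=(1+0>=1)=1 G1=NOT G3=NOT 1=0 G2=(1+1>=1)=1 G3=NOT G1=NOT 1=0 -> 1010
Step 3: G0=(0+1>=1)=1 G1=NOT G3=NOT 0=1 G2=(0+0>=1)=0 G3=NOT G1=NOT 0=1 -> 1101
Step 4: G0=(1+1>=1)=1 G1=NOT G3=NOT 1=0 G2=(1+1>=1)=1 G3=NOT G1=NOT 1=0 -> 1010
State from step 4 equals state from step 2 -> cycle length 2

Answer: 2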